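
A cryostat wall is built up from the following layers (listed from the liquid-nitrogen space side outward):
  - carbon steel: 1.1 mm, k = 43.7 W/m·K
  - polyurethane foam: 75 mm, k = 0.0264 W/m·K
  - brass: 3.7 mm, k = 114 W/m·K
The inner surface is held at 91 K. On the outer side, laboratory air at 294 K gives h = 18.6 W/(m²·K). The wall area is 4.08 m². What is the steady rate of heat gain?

Model the wall as resistances in series:
R_carbon steel = L/(kA) = 0.0011/(43.7×4.08) = 6.17×10^-6 K/W
R_polyurethane foam = L/(kA) = 0.075/(0.0264×4.08) = 0.6963 K/W
R_brass = L/(kA) = 0.0037/(114×4.08) = 7.955×10^-6 K/W
R_outer film = 1/(h_o·A) = 1/(18.6×4.08) = 0.01318 K/W
R_total = 0.7095 K/W
Q = ΔT / R_total = 203 / 0.7095

Q ≈ 286 W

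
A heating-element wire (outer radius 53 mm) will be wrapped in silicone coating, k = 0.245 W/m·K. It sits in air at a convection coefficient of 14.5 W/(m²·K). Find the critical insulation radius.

For a cylinder r_cr = k/h = 0.245/14.5
r_cr = 16.9 mm; since the bare radius (53 mm) is above r_cr, any added insulation will reduce heat loss.

r_cr ≈ 16.9 mm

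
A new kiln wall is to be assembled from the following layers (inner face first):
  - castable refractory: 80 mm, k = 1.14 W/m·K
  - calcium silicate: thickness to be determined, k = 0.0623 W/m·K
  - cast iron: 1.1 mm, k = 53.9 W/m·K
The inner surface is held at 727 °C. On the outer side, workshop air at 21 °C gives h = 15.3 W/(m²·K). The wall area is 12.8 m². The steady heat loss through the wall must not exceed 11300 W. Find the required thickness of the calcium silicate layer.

L ≈ 41.4 mm

Treating each layer as a thermal resistance in series:
R_castable refractory = L/(kA) = 0.08/(1.14×12.8) = 0.005482 K/W
R_cast iron = L/(kA) = 0.0011/(53.9×12.8) = 1.594×10^-6 K/W
R_outer film = 1/(h_o·A) = 1/(15.3×12.8) = 0.005106 K/W
Sum of the known resistances R_other = 0.01059 K/W
Required total resistance R_tot = ΔT/Q_allow = 706/11300 = 0.06248 K/W
R_calcium silicate = R_tot − R_other = 0.05189 K/W
L = R·k·A = 0.05189×0.0623×12.8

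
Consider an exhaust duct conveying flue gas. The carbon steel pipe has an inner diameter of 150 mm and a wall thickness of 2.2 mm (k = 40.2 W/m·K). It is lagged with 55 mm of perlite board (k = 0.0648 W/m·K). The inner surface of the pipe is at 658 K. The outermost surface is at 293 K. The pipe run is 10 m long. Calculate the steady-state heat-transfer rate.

Treating each annulus and film as a series resistance:
R_carbon steel pipe wall = ln(77.2/75)/(2π×40.2×10) = 1.145×10^-5 K/W
R_perlite board = ln(132.2/77.2)/(2π×0.0648×10) = 0.1321 K/W
R_total = 0.1321 K/W
Q = ΔT/R_total = 365/0.1321

Q ≈ 2760 W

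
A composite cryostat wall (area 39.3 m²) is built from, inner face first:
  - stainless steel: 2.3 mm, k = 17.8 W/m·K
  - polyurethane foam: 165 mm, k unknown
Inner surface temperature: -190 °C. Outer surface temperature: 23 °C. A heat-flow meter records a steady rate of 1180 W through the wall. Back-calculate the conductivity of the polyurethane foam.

Series thermal resistances:
R_stainless steel = L/(kA) = 0.0023/(17.8×39.3) = 3.288×10^-6 K/W
Sum of known resistances R_other = 3.288×10^-6 K/W
Total R = ΔT/Q = 213/1180 = 0.1805 K/W
R_polyurethane foam = R_total − R_other = 0.1805 K/W
k = L/(R·A) = 0.165/(0.1805×39.3)

k ≈ 0.0233 W/(m·K)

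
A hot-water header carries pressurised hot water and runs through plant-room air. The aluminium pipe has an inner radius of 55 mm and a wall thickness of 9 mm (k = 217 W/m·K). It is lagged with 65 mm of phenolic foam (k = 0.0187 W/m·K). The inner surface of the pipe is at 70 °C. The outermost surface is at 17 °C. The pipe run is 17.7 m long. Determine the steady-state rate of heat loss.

Q ≈ 157 W

For a radial system each layer contributes R = ln(r_out/r_in)/(2πkL); films add R = 1/(hA).
R_aluminium pipe wall = ln(64/55)/(2π×217×17.7) = 6.28×10^-6 K/W
R_phenolic foam = ln(129/64)/(2π×0.0187×17.7) = 0.337 K/W
R_total = 0.337 K/W
Q = ΔT/R_total = 53/0.337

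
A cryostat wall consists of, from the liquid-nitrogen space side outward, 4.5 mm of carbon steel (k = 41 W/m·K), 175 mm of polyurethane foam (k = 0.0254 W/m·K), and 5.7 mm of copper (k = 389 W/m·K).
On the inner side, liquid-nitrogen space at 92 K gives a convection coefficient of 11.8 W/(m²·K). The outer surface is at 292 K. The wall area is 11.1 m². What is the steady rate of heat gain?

Q ≈ 318 W

Model the wall as resistances in series:
R_inner film = 1/(h_i·A) = 1/(11.8×11.1) = 0.007635 K/W
R_carbon steel = L/(kA) = 0.0045/(41×11.1) = 9.888×10^-6 K/W
R_polyurethane foam = L/(kA) = 0.175/(0.0254×11.1) = 0.6207 K/W
R_copper = L/(kA) = 0.0057/(389×11.1) = 1.32×10^-6 K/W
R_total = 0.6283 K/W
Q = ΔT / R_total = 200 / 0.6283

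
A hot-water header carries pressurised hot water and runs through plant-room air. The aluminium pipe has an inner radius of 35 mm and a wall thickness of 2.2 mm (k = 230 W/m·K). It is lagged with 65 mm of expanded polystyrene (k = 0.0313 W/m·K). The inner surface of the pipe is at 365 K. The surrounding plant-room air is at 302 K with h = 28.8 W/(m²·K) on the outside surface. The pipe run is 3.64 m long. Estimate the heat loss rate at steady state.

Q ≈ 44.2 W

For a radial system each layer contributes R = ln(r_out/r_in)/(2πkL); films add R = 1/(hA).
R_aluminium pipe wall = ln(37.2/35)/(2π×230×3.64) = 1.159×10^-5 K/W
R_expanded polystyrene = ln(102.2/37.2)/(2π×0.0313×3.64) = 1.412 K/W
R_outer film = 1/(h_o·2πr_oL) = 1/(28.8×2π×0.1022×3.64) = 0.01486 K/W
R_total = 1.427 K/W
Q = ΔT/R_total = 63/1.427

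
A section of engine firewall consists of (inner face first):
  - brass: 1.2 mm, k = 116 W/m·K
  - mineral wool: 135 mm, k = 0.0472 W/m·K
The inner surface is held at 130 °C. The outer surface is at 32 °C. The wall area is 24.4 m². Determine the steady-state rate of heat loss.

Q ≈ 836 W

Model the wall as resistances in series:
R_brass = L/(kA) = 0.0012/(116×24.4) = 4.24×10^-7 K/W
R_mineral wool = L/(kA) = 0.135/(0.0472×24.4) = 0.1172 K/W
R_total = 0.1172 K/W
Q = ΔT / R_total = 98 / 0.1172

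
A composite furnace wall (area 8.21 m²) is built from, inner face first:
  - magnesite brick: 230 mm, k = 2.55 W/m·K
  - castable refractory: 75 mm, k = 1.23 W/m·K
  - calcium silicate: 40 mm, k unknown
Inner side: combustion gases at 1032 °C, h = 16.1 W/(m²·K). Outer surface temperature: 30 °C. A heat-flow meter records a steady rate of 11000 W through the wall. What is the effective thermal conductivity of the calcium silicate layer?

Thermal resistances in series:
R_inner film = 1/(h_i·A) = 1/(16.1×8.21) = 0.007565 K/W
R_magnesite brick = L/(kA) = 0.23/(2.55×8.21) = 0.01099 K/W
R_castable refractory = L/(kA) = 0.075/(1.23×8.21) = 0.007427 K/W
Sum of known resistances R_other = 0.02598 K/W
Total R = ΔT/Q = 1002/11000 = 0.09109 K/W
R_calcium silicate = R_total − R_other = 0.06511 K/W
k = L/(R·A) = 0.04/(0.06511×8.21)

k ≈ 0.0748 W/(m·K)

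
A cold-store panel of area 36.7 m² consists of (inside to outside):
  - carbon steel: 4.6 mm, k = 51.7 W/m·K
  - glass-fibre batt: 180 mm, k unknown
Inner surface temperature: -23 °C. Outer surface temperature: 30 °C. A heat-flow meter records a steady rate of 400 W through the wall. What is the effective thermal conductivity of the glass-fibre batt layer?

k ≈ 0.037 W/(m·K)

Model the wall as resistances in series:
R_carbon steel = L/(kA) = 0.0046/(51.7×36.7) = 2.424×10^-6 K/W
Sum of known resistances R_other = 2.424×10^-6 K/W
Total R = ΔT/Q = 53/400 = 0.1325 K/W
R_glass-fibre batt = R_total − R_other = 0.1325 K/W
k = L/(R·A) = 0.18/(0.1325×36.7)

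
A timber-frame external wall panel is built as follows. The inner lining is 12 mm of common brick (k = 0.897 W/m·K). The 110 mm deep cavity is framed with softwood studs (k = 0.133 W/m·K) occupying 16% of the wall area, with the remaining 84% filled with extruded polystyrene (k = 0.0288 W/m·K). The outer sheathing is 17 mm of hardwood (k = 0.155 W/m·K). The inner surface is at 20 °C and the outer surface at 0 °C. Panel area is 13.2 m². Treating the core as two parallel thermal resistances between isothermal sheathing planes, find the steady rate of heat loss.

Q ≈ 104 W

Sheathing layers in series; stud and cavity paths in parallel between them.
R_inner = 0.012/(0.897×13.2) = 0.001013 K/W
R_stud  = 0.11/(0.133×0.16×13.2) = 0.3916 K/W
R_cav   = 0.11/(0.0288×0.84×13.2) = 0.3445 K/W
1/R_core = 1/R_stud + 1/R_cav → R_core = 0.1833 K/W
R_outer = 0.017/(0.155×13.2) = 0.008309 K/W
R_total = 0.1926 K/W
Q = ΔT/R_total = 20/0.1926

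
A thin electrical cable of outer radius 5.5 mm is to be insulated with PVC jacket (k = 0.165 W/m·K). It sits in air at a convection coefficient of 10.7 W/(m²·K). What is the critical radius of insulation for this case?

r_cr ≈ 15.4 mm

For a cylinder r_cr = k/h = 0.165/10.7
r_cr = 15.4 mm; since the bare radius (5.5 mm) is below r_cr, adding a thin layer of insulation will *increase* heat loss.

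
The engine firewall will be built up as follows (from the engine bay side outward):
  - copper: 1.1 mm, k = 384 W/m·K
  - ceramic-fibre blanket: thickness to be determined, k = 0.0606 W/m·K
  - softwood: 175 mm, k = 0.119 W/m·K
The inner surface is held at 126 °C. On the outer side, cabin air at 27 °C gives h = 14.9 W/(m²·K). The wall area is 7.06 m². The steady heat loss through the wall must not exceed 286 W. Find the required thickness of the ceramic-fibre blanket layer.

L ≈ 54.9 mm

Series thermal resistances:
R_copper = L/(kA) = 0.0011/(384×7.06) = 4.057×10^-7 K/W
R_softwood = L/(kA) = 0.175/(0.119×7.06) = 0.2083 K/W
R_outer film = 1/(h_o·A) = 1/(14.9×7.06) = 0.009506 K/W
Sum of the known resistances R_other = 0.2178 K/W
Required total resistance R_tot = ΔT/Q_allow = 99/286 = 0.3462 K/W
R_ceramic-fibre blanket = R_tot − R_other = 0.1283 K/W
L = R·k·A = 0.1283×0.0606×7.06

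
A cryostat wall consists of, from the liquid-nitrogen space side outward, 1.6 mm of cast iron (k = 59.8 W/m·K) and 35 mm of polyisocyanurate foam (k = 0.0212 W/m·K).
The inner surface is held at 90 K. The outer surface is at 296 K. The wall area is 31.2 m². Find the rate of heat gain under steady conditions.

Q ≈ 3890 W

Thermal resistances in series:
R_cast iron = L/(kA) = 0.0016/(59.8×31.2) = 8.576×10^-7 K/W
R_polyisocyanurate foam = L/(kA) = 0.035/(0.0212×31.2) = 0.05291 K/W
R_total = 0.05292 K/W
Q = ΔT / R_total = 206 / 0.05292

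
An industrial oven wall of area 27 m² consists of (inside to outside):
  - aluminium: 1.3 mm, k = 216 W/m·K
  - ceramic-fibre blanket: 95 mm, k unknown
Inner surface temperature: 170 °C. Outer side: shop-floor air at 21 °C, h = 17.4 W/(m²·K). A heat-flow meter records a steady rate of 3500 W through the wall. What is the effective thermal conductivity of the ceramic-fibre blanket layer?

k ≈ 0.087 W/(m·K)

Model the wall as resistances in series:
R_aluminium = L/(kA) = 0.0013/(216×27) = 2.229×10^-7 K/W
R_outer film = 1/(h_o·A) = 1/(17.4×27) = 0.002129 K/W
Sum of known resistances R_other = 0.002129 K/W
Total R = ΔT/Q = 149/3500 = 0.04257 K/W
R_ceramic-fibre blanket = R_total − R_other = 0.04044 K/W
k = L/(R·A) = 0.095/(0.04044×27)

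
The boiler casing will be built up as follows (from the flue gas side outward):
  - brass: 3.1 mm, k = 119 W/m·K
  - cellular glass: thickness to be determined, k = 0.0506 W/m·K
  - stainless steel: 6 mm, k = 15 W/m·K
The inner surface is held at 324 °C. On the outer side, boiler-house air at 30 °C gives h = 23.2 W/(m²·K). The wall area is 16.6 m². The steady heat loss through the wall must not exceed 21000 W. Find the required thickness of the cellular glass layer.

Model the wall as resistances in series:
R_brass = L/(kA) = 0.0031/(119×16.6) = 1.569×10^-6 K/W
R_stainless steel = L/(kA) = 0.006/(15×16.6) = 2.41×10^-5 K/W
R_outer film = 1/(h_o·A) = 1/(23.2×16.6) = 0.002597 K/W
Sum of the known resistances R_other = 0.002622 K/W
Required total resistance R_tot = ΔT/Q_allow = 294/21000 = 0.014 K/W
R_cellular glass = R_tot − R_other = 0.01138 K/W
L = R·k·A = 0.01138×0.0506×16.6

L ≈ 9.56 mm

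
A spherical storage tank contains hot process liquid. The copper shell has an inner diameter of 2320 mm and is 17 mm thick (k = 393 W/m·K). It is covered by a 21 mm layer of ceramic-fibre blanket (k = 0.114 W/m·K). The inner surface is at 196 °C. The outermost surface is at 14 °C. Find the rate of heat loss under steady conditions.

Spherical conduction: R = (1/r_in − 1/r_out)/(4πk) per layer; series-sum.
R_copper shell = (1/1.16 − 1/1.177)/(4π×393) = 2.521×10^-6 K/W
R_ceramic-fibre blanket = (1/1.177 − 1/1.198)/(4π×0.114) = 0.0104 K/W
R_total = 0.0104 K/W
Q = ΔT/R_total = 182/0.0104

Q ≈ 17500 W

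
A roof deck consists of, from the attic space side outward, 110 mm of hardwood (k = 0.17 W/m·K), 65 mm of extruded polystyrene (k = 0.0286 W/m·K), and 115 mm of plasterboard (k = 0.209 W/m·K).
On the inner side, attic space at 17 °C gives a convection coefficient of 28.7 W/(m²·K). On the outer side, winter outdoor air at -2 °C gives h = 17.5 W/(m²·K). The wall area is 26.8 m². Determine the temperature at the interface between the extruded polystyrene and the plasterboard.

T ≈ 1.24 °C

Using the resistance-network approach (series):
R_inner film = 1/(h_i·A) = 1/(28.7×26.8) = 0.0013 K/W
R_hardwood = L/(kA) = 0.11/(0.17×26.8) = 0.02414 K/W
R_extruded polystyrene = L/(kA) = 0.065/(0.0286×26.8) = 0.0848 K/W
R_plasterboard = L/(kA) = 0.115/(0.209×26.8) = 0.02053 K/W
R_outer film = 1/(h_o·A) = 1/(17.5×26.8) = 0.002132 K/W
R_total = 0.1329 K/W;  Q = ΔT/R_total = 19/0.1329 = 143 W
T_interface = T_inner − Q·ΣR(inner→interface) = 17 − 143×0.1102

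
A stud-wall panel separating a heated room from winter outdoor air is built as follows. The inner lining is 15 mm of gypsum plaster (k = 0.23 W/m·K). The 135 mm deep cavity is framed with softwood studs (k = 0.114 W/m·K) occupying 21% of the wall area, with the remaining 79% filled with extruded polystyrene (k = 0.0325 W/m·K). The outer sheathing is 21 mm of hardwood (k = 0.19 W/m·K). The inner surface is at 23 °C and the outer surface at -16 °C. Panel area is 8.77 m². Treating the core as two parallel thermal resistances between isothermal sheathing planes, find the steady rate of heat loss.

Sheathing layers in series; stud and cavity paths in parallel between them.
R_inner = 0.015/(0.23×8.77) = 0.007436 K/W
R_stud  = 0.135/(0.114×0.21×8.77) = 0.643 K/W
R_cav   = 0.135/(0.0325×0.79×8.77) = 0.5995 K/W
1/R_core = 1/R_stud + 1/R_cav → R_core = 0.3103 K/W
R_outer = 0.021/(0.19×8.77) = 0.0126 K/W
R_total = 0.3303 K/W
Q = ΔT/R_total = 39/0.3303

Q ≈ 118 W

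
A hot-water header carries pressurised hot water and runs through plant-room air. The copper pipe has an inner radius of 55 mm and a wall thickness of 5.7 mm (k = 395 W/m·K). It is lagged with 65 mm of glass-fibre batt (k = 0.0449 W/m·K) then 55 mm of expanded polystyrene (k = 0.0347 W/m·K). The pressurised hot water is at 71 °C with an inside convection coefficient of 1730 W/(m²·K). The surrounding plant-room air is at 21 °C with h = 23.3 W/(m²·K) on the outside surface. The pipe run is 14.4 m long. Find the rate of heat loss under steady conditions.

Q ≈ 168 W

Cylindrical conduction, so R = ln(r₂/r₁)/(2πkL) per layer, in series:
R_inner film = 1/(h_i·2πr₁L) = 1/(1730×2π×0.055×14.4) = 1.162×10^-4 K/W
R_copper pipe wall = ln(60.7/55)/(2π×395×14.4) = 2.759×10^-6 K/W
R_glass-fibre batt = ln(125.7/60.7)/(2π×0.0449×14.4) = 0.1792 K/W
R_expanded polystyrene = ln(180.7/125.7)/(2π×0.0347×14.4) = 0.1156 K/W
R_outer film = 1/(h_o·2πr_oL) = 1/(23.3×2π×0.1807×14.4) = 0.002625 K/W
R_total = 0.2975 K/W
Q = ΔT/R_total = 50/0.2975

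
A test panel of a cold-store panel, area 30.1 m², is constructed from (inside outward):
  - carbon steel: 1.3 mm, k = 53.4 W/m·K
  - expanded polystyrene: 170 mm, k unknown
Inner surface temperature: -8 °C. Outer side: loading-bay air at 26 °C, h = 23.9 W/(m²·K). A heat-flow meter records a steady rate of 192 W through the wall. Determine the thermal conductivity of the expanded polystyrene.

k ≈ 0.0321 W/(m·K)

Series thermal resistances:
R_carbon steel = L/(kA) = 0.0013/(53.4×30.1) = 8.088×10^-7 K/W
R_outer film = 1/(h_o·A) = 1/(23.9×30.1) = 0.00139 K/W
Sum of known resistances R_other = 0.001391 K/W
Total R = ΔT/Q = 34/192 = 0.1771 K/W
R_expanded polystyrene = R_total − R_other = 0.1757 K/W
k = L/(R·A) = 0.17/(0.1757×30.1)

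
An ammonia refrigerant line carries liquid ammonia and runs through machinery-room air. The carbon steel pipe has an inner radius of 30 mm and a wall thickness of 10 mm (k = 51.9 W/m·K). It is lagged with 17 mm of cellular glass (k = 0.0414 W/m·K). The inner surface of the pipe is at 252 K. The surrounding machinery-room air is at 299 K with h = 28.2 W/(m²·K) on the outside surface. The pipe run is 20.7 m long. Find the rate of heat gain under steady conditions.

Cylindrical conduction, so R = ln(r₂/r₁)/(2πkL) per layer, in series:
R_carbon steel pipe wall = ln(40/30)/(2π×51.9×20.7) = 4.262×10^-5 K/W
R_cellular glass = ln(57/40)/(2π×0.0414×20.7) = 0.06578 K/W
R_outer film = 1/(h_o·2πr_oL) = 1/(28.2×2π×0.057×20.7) = 0.004783 K/W
R_total = 0.0706 K/W
Q = ΔT/R_total = 47/0.0706

Q ≈ 666 W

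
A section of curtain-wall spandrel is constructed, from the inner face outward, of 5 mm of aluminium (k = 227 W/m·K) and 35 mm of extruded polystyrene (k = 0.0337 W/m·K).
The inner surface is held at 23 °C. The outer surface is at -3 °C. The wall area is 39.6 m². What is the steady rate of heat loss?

Series thermal resistances:
R_aluminium = L/(kA) = 0.005/(227×39.6) = 5.562×10^-7 K/W
R_extruded polystyrene = L/(kA) = 0.035/(0.0337×39.6) = 0.02623 K/W
R_total = 0.02623 K/W
Q = ΔT / R_total = 26 / 0.02623

Q ≈ 991 W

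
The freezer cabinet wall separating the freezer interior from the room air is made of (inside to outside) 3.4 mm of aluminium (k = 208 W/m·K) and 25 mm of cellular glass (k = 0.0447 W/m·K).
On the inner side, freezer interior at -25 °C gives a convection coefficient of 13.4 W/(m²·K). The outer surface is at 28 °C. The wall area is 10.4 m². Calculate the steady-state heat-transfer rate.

Q ≈ 870 W

Using the resistance-network approach (series):
R_inner film = 1/(h_i·A) = 1/(13.4×10.4) = 0.007176 K/W
R_aluminium = L/(kA) = 0.0034/(208×10.4) = 1.572×10^-6 K/W
R_cellular glass = L/(kA) = 0.025/(0.0447×10.4) = 0.05378 K/W
R_total = 0.06095 K/W
Q = ΔT / R_total = 53 / 0.06095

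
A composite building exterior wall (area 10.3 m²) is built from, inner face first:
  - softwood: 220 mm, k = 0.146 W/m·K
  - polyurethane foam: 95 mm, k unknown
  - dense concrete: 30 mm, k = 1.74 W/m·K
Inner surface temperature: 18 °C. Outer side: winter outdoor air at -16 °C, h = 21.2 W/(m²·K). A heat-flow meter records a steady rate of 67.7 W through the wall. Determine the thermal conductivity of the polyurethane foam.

Treating each layer as a thermal resistance in series:
R_softwood = L/(kA) = 0.22/(0.146×10.3) = 0.1463 K/W
R_dense concrete = L/(kA) = 0.03/(1.74×10.3) = 0.001674 K/W
R_outer film = 1/(h_o·A) = 1/(21.2×10.3) = 0.00458 K/W
Sum of known resistances R_other = 0.1525 K/W
Total R = ΔT/Q = 34/67.7 = 0.5022 K/W
R_polyurethane foam = R_total − R_other = 0.3497 K/W
k = L/(R·A) = 0.095/(0.3497×10.3)

k ≈ 0.0264 W/(m·K)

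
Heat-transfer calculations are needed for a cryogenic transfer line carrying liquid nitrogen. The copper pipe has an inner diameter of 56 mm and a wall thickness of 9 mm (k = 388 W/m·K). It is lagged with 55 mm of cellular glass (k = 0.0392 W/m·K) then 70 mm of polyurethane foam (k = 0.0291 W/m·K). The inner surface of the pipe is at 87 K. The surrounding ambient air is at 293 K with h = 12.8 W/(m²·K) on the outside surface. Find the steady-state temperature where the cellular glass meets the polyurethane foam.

T ≈ 198 K

Radial resistances (cylindrical: R_cond = ln(r_o/r_i)/(2πkL), R_conv = 1/(h·2πrL)):
R_copper pipe wall = ln(37/28)/(2π×388×1) = 1.143×10^-4 K/W
R_cellular glass = ln(92/37)/(2π×0.0392×1) = 3.698 K/W
R_polyurethane foam = ln(162/92)/(2π×0.0291×1) = 3.095 K/W
R_outer film = 1/(h_o·2πr_oL) = 1/(12.8×2π×0.162×1) = 0.07675 K/W
R_total = 6.87 K/W
Q = ΔT/R_total = 206/6.87
Q = 30 W/m
T_interface = T_inner + Q·ΣR(inner→interface) = 87 + 30×3.698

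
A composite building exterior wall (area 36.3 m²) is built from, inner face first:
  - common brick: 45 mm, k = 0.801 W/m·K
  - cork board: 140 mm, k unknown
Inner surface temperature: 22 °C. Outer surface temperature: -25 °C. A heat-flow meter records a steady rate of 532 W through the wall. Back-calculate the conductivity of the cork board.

Series thermal resistances:
R_common brick = L/(kA) = 0.045/(0.801×36.3) = 0.001548 K/W
Sum of known resistances R_other = 0.001548 K/W
Total R = ΔT/Q = 47/532 = 0.08835 K/W
R_cork board = R_total − R_other = 0.0868 K/W
k = L/(R·A) = 0.14/(0.0868×36.3)

k ≈ 0.0444 W/(m·K)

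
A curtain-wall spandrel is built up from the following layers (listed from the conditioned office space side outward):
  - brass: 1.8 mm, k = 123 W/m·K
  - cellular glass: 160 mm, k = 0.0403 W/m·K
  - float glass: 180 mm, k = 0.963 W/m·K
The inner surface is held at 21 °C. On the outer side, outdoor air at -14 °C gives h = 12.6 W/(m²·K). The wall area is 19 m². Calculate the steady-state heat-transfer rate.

Q ≈ 157 W

Series thermal resistances:
R_brass = L/(kA) = 0.0018/(123×19) = 7.702×10^-7 K/W
R_cellular glass = L/(kA) = 0.16/(0.0403×19) = 0.209 K/W
R_float glass = L/(kA) = 0.18/(0.963×19) = 0.009838 K/W
R_outer film = 1/(h_o·A) = 1/(12.6×19) = 0.004177 K/W
R_total = 0.223 K/W
Q = ΔT / R_total = 35 / 0.223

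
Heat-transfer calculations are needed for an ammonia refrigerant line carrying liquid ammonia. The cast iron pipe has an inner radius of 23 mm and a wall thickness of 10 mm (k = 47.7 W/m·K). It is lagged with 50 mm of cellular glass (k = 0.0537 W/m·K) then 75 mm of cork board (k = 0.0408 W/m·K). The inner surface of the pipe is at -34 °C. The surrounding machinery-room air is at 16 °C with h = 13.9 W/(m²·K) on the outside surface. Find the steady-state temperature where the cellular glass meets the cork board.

T ≈ -8.29 °C

Treating each annulus and film as a series resistance:
R_cast iron pipe wall = ln(33/23)/(2π×47.7×1) = 0.001205 K/W
R_cellular glass = ln(83/33)/(2π×0.0537×1) = 2.734 K/W
R_cork board = ln(158/83)/(2π×0.0408×1) = 2.511 K/W
R_outer film = 1/(h_o·2πr_oL) = 1/(13.9×2π×0.158×1) = 0.07247 K/W
R_total = 5.318 K/W
Q = ΔT/R_total = 50/5.318
Q = 9.4 W/m
T_interface = T_inner + Q·ΣR(inner→interface) = -34 + 9.4×2.735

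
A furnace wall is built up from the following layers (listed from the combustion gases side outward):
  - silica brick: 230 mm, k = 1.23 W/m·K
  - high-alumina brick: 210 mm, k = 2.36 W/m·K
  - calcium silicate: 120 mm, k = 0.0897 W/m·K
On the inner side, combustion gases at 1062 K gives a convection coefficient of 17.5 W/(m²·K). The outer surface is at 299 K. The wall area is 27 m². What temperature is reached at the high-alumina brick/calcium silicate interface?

T ≈ 910 K

Thermal resistances in series:
R_inner film = 1/(h_i·A) = 1/(17.5×27) = 0.002116 K/W
R_silica brick = L/(kA) = 0.23/(1.23×27) = 0.006926 K/W
R_high-alumina brick = L/(kA) = 0.21/(2.36×27) = 0.003296 K/W
R_calcium silicate = L/(kA) = 0.12/(0.0897×27) = 0.04955 K/W
R_total = 0.06189 K/W;  Q = ΔT/R_total = 763/0.06189 = 12330 W
T_interface = T_inner − Q·ΣR(inner→interface) = 1062 − 12300×0.01234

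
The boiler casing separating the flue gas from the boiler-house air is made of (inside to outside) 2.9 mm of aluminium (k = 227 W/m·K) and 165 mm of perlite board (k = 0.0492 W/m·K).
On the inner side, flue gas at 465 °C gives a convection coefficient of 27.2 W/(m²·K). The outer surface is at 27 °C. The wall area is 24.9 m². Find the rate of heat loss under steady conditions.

Using the resistance-network approach (series):
R_inner film = 1/(h_i·A) = 1/(27.2×24.9) = 0.001476 K/W
R_aluminium = L/(kA) = 0.0029/(227×24.9) = 5.131×10^-7 K/W
R_perlite board = L/(kA) = 0.165/(0.0492×24.9) = 0.1347 K/W
R_total = 0.1362 K/W
Q = ΔT / R_total = 438 / 0.1362

Q ≈ 3220 W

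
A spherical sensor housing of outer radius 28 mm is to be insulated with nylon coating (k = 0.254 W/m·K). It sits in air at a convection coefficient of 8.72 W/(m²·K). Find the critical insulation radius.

r_cr ≈ 58.3 mm

For a sphere r_cr = 2k/h = 2×0.254/8.72
r_cr = 58.3 mm; since the bare radius (28 mm) is below r_cr, adding a thin layer of insulation will *increase* heat loss.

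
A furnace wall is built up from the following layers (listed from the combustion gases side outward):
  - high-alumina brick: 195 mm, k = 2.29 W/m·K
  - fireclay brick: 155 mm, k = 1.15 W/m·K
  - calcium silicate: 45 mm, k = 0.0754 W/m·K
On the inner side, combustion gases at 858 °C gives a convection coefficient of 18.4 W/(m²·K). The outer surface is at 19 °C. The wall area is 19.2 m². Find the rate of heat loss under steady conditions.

Thermal resistances in series:
R_inner film = 1/(h_i·A) = 1/(18.4×19.2) = 0.002831 K/W
R_high-alumina brick = L/(kA) = 0.195/(2.29×19.2) = 0.004435 K/W
R_fireclay brick = L/(kA) = 0.155/(1.15×19.2) = 0.00702 K/W
R_calcium silicate = L/(kA) = 0.045/(0.0754×19.2) = 0.03108 K/W
R_total = 0.04537 K/W
Q = ΔT / R_total = 839 / 0.04537

Q ≈ 18500 W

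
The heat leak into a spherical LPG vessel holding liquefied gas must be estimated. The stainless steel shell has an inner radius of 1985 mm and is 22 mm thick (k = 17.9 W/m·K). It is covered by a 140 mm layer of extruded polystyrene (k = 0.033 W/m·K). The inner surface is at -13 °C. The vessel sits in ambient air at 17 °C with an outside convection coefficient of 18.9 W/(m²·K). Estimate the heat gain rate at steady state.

Each spherical layer contributes R = (1/r_i − 1/r_o)/(4πk):
R_stainless steel shell = (1/1.985 − 1/2.007)/(4π×17.9) = 2.455×10^-5 K/W
R_extruded polystyrene = (1/2.007 − 1/2.147)/(4π×0.033) = 0.07835 K/W
R_outer film = 1/(h·4πr_o²) = 1/(18.9×4π×2.147²) = 9.134×10^-4 K/W
R_total = 0.07929 K/W
Q = ΔT/R_total = 30/0.07929

Q ≈ 378 W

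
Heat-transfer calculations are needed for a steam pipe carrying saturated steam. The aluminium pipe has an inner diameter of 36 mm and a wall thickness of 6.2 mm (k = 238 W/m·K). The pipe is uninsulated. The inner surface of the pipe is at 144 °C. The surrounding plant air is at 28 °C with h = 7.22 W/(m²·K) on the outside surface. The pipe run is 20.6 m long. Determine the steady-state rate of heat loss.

For a radial system each layer contributes R = ln(r_out/r_in)/(2πkL); films add R = 1/(hA).
R_aluminium pipe wall = ln(24.2/18)/(2π×238×20.6) = 9.608×10^-6 K/W
R_outer film = 1/(h_o·2πr_oL) = 1/(7.22×2π×0.0242×20.6) = 0.04422 K/W
R_total = 0.04423 K/W
Q = ΔT/R_total = 116/0.04423

Q ≈ 2620 W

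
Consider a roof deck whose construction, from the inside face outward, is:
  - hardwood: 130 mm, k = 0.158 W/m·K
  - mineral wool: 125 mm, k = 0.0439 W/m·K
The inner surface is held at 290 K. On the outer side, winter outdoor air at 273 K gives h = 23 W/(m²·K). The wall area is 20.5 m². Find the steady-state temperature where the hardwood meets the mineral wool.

Thermal resistances in series:
R_hardwood = L/(kA) = 0.13/(0.158×20.5) = 0.04014 K/W
R_mineral wool = L/(kA) = 0.125/(0.0439×20.5) = 0.1389 K/W
R_outer film = 1/(h_o·A) = 1/(23×20.5) = 0.002121 K/W
R_total = 0.1812 K/W;  Q = ΔT/R_total = 17/0.1812 = 93.84 W
T_interface = T_inner − Q·ΣR(inner→interface) = 290 − 93.8×0.04014

T ≈ 286 K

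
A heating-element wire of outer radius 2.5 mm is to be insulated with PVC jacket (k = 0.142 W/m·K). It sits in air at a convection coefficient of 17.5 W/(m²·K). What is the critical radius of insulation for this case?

For a cylinder r_cr = k/h = 0.142/17.5
r_cr = 8.11 mm; since the bare radius (2.5 mm) is below r_cr, adding a thin layer of insulation will *increase* heat loss.

r_cr ≈ 8.11 mm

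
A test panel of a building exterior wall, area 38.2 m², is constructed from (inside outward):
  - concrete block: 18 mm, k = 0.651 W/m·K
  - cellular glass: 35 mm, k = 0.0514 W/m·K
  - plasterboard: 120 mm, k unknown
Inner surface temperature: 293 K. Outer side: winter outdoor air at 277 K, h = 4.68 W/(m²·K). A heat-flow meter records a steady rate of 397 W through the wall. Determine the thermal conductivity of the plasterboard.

Thermal resistances in series:
R_concrete block = L/(kA) = 0.018/(0.651×38.2) = 7.238×10^-4 K/W
R_cellular glass = L/(kA) = 0.035/(0.0514×38.2) = 0.01783 K/W
R_outer film = 1/(h_o·A) = 1/(4.68×38.2) = 0.005594 K/W
Sum of known resistances R_other = 0.02414 K/W
Total R = ΔT/Q = 16/397 = 0.0403 K/W
R_plasterboard = R_total − R_other = 0.01616 K/W
k = L/(R·A) = 0.12/(0.01616×38.2)

k ≈ 0.194 W/(m·K)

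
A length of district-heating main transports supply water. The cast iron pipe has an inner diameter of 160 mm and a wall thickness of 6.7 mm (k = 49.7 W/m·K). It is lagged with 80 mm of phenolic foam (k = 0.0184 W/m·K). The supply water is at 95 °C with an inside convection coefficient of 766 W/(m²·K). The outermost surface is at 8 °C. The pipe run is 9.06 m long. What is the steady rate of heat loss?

Q ≈ 139 W

Radial resistances (cylindrical: R_cond = ln(r_o/r_i)/(2πkL), R_conv = 1/(h·2πrL)):
R_inner film = 1/(h_i·2πr₁L) = 1/(766×2π×0.08×9.06) = 2.867×10^-4 K/W
R_cast iron pipe wall = ln(86.7/80)/(2π×49.7×9.06) = 2.843×10^-5 K/W
R_phenolic foam = ln(166.7/86.7)/(2π×0.0184×9.06) = 0.6241 K/W
R_total = 0.6245 K/W
Q = ΔT/R_total = 87/0.6245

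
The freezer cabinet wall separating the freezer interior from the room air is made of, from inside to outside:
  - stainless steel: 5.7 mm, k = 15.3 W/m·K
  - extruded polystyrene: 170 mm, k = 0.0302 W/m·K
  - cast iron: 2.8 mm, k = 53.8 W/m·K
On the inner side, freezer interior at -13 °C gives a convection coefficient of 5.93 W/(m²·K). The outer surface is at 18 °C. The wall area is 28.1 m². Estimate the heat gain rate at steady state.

Q ≈ 150 W

Treating each layer as a thermal resistance in series:
R_inner film = 1/(h_i·A) = 1/(5.93×28.1) = 0.006001 K/W
R_stainless steel = L/(kA) = 0.0057/(15.3×28.1) = 1.326×10^-5 K/W
R_extruded polystyrene = L/(kA) = 0.17/(0.0302×28.1) = 0.2003 K/W
R_cast iron = L/(kA) = 0.0028/(53.8×28.1) = 1.852×10^-6 K/W
R_total = 0.2063 K/W
Q = ΔT / R_total = 31 / 0.2063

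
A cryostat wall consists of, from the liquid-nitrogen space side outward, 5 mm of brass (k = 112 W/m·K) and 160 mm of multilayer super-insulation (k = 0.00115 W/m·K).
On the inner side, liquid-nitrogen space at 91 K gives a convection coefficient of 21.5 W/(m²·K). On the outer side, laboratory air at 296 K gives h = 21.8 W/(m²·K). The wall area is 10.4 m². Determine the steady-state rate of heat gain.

Q ≈ 15.3 W

Using the resistance-network approach (series):
R_inner film = 1/(h_i·A) = 1/(21.5×10.4) = 0.004472 K/W
R_brass = L/(kA) = 0.005/(112×10.4) = 4.293×10^-6 K/W
R_multilayer super-insulation = L/(kA) = 0.16/(0.00115×10.4) = 13.38 K/W
R_outer film = 1/(h_o·A) = 1/(21.8×10.4) = 0.004411 K/W
R_total = 13.39 K/W
Q = ΔT / R_total = 205 / 13.39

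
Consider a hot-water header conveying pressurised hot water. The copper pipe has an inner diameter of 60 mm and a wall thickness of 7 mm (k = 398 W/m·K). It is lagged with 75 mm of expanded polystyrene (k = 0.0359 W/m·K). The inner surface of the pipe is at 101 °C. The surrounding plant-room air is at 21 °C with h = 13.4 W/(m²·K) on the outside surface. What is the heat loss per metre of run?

Treating each annulus and film as a series resistance:
R_copper pipe wall = ln(37/30)/(2π×398×1) = 8.386×10^-5 K/W
R_expanded polystyrene = ln(112/37)/(2π×0.0359×1) = 4.91 K/W
R_outer film = 1/(h_o·2πr_oL) = 1/(13.4×2π×0.112×1) = 0.106 K/W
R_total = 5.016 K/W
Q = ΔT/R_total = 80/5.016

q′ ≈ 15.9 W/m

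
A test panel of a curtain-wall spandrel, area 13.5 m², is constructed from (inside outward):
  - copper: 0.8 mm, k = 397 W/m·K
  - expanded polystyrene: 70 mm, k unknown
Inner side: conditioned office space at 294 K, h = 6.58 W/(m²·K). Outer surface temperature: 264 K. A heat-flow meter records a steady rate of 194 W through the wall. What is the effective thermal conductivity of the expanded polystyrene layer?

k ≈ 0.0362 W/(m·K)

Treating each layer as a thermal resistance in series:
R_inner film = 1/(h_i·A) = 1/(6.58×13.5) = 0.01126 K/W
R_copper = L/(kA) = 0.0008/(397×13.5) = 1.493×10^-7 K/W
Sum of known resistances R_other = 0.01126 K/W
Total R = ΔT/Q = 30/194 = 0.1546 K/W
R_expanded polystyrene = R_total − R_other = 0.1434 K/W
k = L/(R·A) = 0.07/(0.1434×13.5)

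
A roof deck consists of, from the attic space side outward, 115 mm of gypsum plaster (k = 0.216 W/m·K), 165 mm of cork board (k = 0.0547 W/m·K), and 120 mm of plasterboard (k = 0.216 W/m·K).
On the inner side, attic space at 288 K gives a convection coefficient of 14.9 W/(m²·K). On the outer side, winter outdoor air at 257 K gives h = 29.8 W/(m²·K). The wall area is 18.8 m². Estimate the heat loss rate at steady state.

Q ≈ 139 W

Model the wall as resistances in series:
R_inner film = 1/(h_i·A) = 1/(14.9×18.8) = 0.00357 K/W
R_gypsum plaster = L/(kA) = 0.115/(0.216×18.8) = 0.02832 K/W
R_cork board = L/(kA) = 0.165/(0.0547×18.8) = 0.1604 K/W
R_plasterboard = L/(kA) = 0.12/(0.216×18.8) = 0.02955 K/W
R_outer film = 1/(h_o·A) = 1/(29.8×18.8) = 0.001785 K/W
R_total = 0.2237 K/W
Q = ΔT / R_total = 31 / 0.2237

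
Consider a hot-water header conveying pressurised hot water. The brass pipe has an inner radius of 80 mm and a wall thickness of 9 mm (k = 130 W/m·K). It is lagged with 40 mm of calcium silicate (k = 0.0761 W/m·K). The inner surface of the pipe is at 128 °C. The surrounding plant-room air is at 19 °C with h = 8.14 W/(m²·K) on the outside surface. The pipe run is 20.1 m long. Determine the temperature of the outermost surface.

T ≈ 36.8 °C

Cylindrical conduction, so R = ln(r₂/r₁)/(2πkL) per layer, in series:
R_brass pipe wall = ln(89/80)/(2π×130×20.1) = 6.493×10^-6 K/W
R_calcium silicate = ln(129/89)/(2π×0.0761×20.1) = 0.03862 K/W
R_outer film = 1/(h_o·2πr_oL) = 1/(8.14×2π×0.129×20.1) = 0.007541 K/W
R_total = 0.04617 K/W
Q = ΔT/R_total = 109/0.04617
Q = 2360 W
T_interface = T_inner − Q·ΣR(inner→interface) = 128 − 2360×0.03863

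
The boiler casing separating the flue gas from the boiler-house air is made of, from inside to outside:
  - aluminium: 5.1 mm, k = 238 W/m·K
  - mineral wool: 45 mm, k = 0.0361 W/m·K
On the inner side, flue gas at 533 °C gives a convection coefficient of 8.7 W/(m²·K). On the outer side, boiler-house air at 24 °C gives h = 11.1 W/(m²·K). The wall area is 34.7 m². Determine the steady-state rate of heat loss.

Q ≈ 12200 W

Treating each layer as a thermal resistance in series:
R_inner film = 1/(h_i·A) = 1/(8.7×34.7) = 0.003312 K/W
R_aluminium = L/(kA) = 0.0051/(238×34.7) = 6.175×10^-7 K/W
R_mineral wool = L/(kA) = 0.045/(0.0361×34.7) = 0.03592 K/W
R_outer film = 1/(h_o·A) = 1/(11.1×34.7) = 0.002596 K/W
R_total = 0.04183 K/W
Q = ΔT / R_total = 509 / 0.04183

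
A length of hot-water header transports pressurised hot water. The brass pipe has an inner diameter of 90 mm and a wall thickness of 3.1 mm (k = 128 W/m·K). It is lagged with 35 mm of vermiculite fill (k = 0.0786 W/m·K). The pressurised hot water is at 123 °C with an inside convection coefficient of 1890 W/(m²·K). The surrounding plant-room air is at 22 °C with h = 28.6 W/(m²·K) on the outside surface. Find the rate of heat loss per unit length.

q′ ≈ 85.9 W/m

Treating each annulus and film as a series resistance:
R_inner film = 1/(h_i·2πr₁L) = 1/(1890×2π×0.045×1) = 0.001871 K/W
R_brass pipe wall = ln(48.1/45)/(2π×128×1) = 8.283×10^-5 K/W
R_vermiculite fill = ln(83.1/48.1)/(2π×0.0786×1) = 1.107 K/W
R_outer film = 1/(h_o·2πr_oL) = 1/(28.6×2π×0.0831×1) = 0.06697 K/W
R_total = 1.176 K/W
Q = ΔT/R_total = 101/1.176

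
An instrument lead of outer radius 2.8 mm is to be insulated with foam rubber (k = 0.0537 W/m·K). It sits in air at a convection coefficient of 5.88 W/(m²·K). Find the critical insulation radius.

r_cr ≈ 9.13 mm

For a cylinder r_cr = k/h = 0.0537/5.88
r_cr = 9.13 mm; since the bare radius (2.8 mm) is below r_cr, adding a thin layer of insulation will *increase* heat loss.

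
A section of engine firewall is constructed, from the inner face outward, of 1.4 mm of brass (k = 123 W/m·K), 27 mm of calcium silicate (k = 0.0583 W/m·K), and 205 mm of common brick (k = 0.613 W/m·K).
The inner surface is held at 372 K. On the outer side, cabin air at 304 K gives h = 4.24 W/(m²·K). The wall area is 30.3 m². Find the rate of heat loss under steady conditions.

Using the resistance-network approach (series):
R_brass = L/(kA) = 0.0014/(123×30.3) = 3.756×10^-7 K/W
R_calcium silicate = L/(kA) = 0.027/(0.0583×30.3) = 0.01528 K/W
R_common brick = L/(kA) = 0.205/(0.613×30.3) = 0.01104 K/W
R_outer film = 1/(h_o·A) = 1/(4.24×30.3) = 0.007784 K/W
R_total = 0.03411 K/W
Q = ΔT / R_total = 68 / 0.03411

Q ≈ 1990 W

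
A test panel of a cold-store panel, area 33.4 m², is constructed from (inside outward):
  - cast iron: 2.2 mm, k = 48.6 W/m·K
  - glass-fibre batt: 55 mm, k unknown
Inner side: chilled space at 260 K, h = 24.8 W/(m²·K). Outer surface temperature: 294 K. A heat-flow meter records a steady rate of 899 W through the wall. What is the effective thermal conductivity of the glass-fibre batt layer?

k ≈ 0.045 W/(m·K)

Model the wall as resistances in series:
R_inner film = 1/(h_i·A) = 1/(24.8×33.4) = 0.001207 K/W
R_cast iron = L/(kA) = 0.0022/(48.6×33.4) = 1.355×10^-6 K/W
Sum of known resistances R_other = 0.001209 K/W
Total R = ΔT/Q = 34/899 = 0.03782 K/W
R_glass-fibre batt = R_total − R_other = 0.03661 K/W
k = L/(R·A) = 0.055/(0.03661×33.4)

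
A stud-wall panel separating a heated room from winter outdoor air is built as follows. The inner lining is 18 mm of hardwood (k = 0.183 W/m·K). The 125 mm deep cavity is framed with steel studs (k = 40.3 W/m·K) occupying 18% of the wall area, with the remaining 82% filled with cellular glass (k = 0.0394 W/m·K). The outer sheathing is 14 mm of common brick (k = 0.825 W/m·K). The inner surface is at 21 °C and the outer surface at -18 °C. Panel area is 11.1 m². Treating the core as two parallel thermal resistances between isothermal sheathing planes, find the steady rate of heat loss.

Q ≈ 3270 W

Sheathing layers in series; stud and cavity paths in parallel between them.
R_inner = 0.018/(0.183×11.1) = 0.008861 K/W
R_stud  = 0.125/(40.3×0.18×11.1) = 0.001552 K/W
R_cav   = 0.125/(0.0394×0.82×11.1) = 0.3486 K/W
1/R_core = 1/R_stud + 1/R_cav → R_core = 0.001546 K/W
R_outer = 0.014/(0.825×11.1) = 0.001529 K/W
R_total = 0.01194 K/W
Q = ΔT/R_total = 39/0.01194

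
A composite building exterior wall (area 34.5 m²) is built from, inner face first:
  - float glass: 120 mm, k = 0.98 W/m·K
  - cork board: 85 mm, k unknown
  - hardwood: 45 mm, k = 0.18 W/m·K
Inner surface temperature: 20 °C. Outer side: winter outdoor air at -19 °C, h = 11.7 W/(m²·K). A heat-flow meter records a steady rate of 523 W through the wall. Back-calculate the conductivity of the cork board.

Thermal resistances in series:
R_float glass = L/(kA) = 0.12/(0.98×34.5) = 0.003549 K/W
R_hardwood = L/(kA) = 0.045/(0.18×34.5) = 0.007246 K/W
R_outer film = 1/(h_o·A) = 1/(11.7×34.5) = 0.002477 K/W
Sum of known resistances R_other = 0.01327 K/W
Total R = ΔT/Q = 39/523 = 0.07457 K/W
R_cork board = R_total − R_other = 0.0613 K/W
k = L/(R·A) = 0.085/(0.0613×34.5)

k ≈ 0.0402 W/(m·K)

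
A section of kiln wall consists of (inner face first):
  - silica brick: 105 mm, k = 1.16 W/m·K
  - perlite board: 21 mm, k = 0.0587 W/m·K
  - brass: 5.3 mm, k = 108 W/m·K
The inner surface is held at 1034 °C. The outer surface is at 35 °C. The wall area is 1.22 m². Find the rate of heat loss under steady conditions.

Q ≈ 2720 W

Series thermal resistances:
R_silica brick = L/(kA) = 0.105/(1.16×1.22) = 0.07419 K/W
R_perlite board = L/(kA) = 0.021/(0.0587×1.22) = 0.2932 K/W
R_brass = L/(kA) = 0.0053/(108×1.22) = 4.022×10^-5 K/W
R_total = 0.3675 K/W
Q = ΔT / R_total = 999 / 0.3675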